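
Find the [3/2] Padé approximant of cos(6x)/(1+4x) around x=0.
(-36*x**3 + 9*x**2 - 4*x + 1)/(11*x**2 + 1)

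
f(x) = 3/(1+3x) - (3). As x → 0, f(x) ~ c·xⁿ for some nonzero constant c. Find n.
1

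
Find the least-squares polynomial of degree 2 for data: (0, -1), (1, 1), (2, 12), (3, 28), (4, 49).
-51/35 + (29/70)x + (43/14)x²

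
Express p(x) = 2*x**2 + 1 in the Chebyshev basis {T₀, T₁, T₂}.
(2)T₀ + T₂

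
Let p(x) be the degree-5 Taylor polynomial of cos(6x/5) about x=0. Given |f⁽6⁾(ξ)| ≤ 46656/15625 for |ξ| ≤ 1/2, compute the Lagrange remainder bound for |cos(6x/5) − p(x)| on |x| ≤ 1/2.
81/1250000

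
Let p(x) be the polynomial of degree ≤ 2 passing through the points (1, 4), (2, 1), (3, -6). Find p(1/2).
4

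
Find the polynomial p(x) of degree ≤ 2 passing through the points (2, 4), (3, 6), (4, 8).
2*x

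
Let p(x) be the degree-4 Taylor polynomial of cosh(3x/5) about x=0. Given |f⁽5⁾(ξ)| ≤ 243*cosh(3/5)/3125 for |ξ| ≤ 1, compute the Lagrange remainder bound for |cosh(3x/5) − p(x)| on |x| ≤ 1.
81*cosh(3/5)/125000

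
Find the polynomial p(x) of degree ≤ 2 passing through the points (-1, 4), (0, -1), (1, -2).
2*x**2 - 3*x - 1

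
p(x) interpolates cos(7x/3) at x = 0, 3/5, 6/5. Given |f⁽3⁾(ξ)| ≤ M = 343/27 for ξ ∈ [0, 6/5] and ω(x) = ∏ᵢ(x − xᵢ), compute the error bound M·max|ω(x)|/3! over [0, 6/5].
343*sqrt(3)/3375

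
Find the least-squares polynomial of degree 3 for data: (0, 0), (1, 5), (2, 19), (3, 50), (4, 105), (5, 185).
29/126 + (433/756)x + (47/18)x² + (101/108)x³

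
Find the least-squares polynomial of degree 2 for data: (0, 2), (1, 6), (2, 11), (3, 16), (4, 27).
12/5 + (2)x + x²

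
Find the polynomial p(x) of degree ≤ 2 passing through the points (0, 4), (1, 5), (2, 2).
-2*x**2 + 3*x + 4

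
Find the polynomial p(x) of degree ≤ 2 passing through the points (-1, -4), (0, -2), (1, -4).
-2*x**2 - 2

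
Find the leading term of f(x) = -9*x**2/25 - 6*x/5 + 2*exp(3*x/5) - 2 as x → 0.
9*x**3/125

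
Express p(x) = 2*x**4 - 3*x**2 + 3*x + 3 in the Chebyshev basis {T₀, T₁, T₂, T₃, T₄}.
(9/4)T₀ + (3)T₁ + (-1/2)T₂ + (1/4)T₄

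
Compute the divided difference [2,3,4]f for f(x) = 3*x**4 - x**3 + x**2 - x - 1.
157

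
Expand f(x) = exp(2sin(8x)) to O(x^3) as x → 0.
1 + 16*x + 128*x**2 + O(x**3)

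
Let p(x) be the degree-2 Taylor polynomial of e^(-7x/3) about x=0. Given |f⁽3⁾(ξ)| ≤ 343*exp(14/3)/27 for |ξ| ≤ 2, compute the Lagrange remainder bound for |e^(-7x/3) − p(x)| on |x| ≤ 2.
1372*exp(14/3)/81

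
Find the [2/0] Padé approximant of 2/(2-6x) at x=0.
9*x**2 + 3*x + 1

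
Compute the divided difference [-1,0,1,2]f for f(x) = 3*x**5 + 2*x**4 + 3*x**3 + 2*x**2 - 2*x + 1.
22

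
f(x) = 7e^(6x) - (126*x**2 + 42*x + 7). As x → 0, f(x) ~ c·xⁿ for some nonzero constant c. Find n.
3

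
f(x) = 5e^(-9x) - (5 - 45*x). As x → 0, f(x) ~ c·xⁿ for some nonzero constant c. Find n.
2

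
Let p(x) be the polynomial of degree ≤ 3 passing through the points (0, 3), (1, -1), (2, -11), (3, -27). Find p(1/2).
7/4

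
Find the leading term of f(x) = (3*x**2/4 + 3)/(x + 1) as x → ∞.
3*x/4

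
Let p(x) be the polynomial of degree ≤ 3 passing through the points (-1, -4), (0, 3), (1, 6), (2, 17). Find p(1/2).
17/4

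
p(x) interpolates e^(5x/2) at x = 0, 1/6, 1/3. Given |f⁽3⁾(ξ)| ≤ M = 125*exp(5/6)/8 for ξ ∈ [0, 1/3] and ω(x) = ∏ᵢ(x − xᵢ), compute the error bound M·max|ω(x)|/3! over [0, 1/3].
125*sqrt(3)*exp(5/6)/46656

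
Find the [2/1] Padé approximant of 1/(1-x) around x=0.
1/(1 - x)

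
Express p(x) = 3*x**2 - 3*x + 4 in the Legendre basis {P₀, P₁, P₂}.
(5)P₀ + (-3)P₁ + (2)P₂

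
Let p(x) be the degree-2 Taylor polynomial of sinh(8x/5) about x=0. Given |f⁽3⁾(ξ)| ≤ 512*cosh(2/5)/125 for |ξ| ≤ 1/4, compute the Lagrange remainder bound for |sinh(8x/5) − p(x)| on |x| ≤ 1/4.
4*cosh(2/5)/375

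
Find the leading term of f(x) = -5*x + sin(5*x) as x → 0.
-125*x**3/6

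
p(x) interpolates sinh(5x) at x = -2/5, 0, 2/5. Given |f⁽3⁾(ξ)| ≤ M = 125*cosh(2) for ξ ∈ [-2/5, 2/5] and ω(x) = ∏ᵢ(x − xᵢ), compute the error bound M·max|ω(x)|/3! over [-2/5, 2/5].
8*sqrt(3)*cosh(2)/27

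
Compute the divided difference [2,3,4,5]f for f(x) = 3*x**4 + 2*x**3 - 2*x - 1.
44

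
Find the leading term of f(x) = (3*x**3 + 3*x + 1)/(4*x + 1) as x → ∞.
3*x**2/4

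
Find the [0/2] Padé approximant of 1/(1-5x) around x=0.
1/(1 - 5*x)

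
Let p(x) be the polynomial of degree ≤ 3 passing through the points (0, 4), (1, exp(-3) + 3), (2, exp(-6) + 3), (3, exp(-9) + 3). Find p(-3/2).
(-189*exp(6) - 35 + 135*exp(3) + 153*exp(9))*exp(-9)/16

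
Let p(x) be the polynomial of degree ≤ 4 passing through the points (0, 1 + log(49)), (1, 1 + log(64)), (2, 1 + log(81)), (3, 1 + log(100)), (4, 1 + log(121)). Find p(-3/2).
1 + log(1872797819754501433162325209838239048686050199724979277482993169*11**(59/64)*3**(13/16)*5**(15/16)*7**(3/64)/6805647338418769269267492148635364229120000000000000000000000000)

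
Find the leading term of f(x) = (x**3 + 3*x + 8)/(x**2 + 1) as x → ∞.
x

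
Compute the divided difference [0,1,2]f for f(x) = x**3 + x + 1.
3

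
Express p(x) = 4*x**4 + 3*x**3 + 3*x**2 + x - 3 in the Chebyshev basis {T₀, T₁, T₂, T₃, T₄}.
(13/4)T₁ + (7/2)T₂ + (3/4)T₃ + (1/2)T₄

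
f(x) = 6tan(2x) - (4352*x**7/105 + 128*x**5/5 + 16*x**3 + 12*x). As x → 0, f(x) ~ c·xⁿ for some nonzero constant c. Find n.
9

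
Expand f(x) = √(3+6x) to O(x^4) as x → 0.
sqrt(3) + sqrt(3)*x - sqrt(3)*x**2/2 + sqrt(3)*x**3/2 + O(x**4)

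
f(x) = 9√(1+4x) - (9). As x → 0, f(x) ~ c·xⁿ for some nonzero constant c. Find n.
1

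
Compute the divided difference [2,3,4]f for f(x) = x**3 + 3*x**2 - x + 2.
12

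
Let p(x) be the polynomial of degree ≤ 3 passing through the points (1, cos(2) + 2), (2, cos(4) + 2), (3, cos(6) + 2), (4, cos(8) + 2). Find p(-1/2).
105*cos(2)/16 - 35*cos(8)/16 + 2 - 189*cos(4)/16 + 135*cos(6)/16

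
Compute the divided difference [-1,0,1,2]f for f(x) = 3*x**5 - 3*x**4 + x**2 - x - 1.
9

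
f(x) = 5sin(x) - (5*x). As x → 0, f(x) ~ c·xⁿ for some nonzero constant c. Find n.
3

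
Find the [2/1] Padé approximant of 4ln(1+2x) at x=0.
8*x*(x + 3)/(3*(4*x/3 + 1))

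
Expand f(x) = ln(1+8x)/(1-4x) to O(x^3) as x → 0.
8*x + O(x**3)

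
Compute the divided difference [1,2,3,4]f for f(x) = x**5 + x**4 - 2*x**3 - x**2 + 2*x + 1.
73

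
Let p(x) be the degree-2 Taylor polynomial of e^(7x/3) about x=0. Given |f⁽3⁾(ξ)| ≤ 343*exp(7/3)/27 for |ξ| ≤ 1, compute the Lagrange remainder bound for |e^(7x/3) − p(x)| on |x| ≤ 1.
343*exp(7/3)/162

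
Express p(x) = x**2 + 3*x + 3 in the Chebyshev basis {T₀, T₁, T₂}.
(7/2)T₀ + (3)T₁ + (1/2)T₂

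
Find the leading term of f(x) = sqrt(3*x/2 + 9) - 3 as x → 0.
x/4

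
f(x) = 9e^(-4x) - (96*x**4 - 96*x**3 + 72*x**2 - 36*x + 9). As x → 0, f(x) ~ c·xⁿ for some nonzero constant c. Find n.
5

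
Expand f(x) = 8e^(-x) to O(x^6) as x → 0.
8 - 8*x + 4*x**2 - 4*x**3/3 + x**4/3 - x**5/15 + O(x**6)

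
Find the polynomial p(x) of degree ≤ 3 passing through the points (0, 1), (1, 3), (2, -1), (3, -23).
-2*x**3 + 3*x**2 + x + 1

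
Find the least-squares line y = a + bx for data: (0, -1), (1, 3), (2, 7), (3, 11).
a = -1, b = 4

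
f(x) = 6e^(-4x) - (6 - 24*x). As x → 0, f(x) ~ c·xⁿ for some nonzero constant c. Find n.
2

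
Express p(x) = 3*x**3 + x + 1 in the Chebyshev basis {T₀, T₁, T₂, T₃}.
T₀ + (13/4)T₁ + (3/4)T₃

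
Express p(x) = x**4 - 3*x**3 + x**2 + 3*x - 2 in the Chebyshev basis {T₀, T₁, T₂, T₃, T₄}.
(-9/8)T₀ + (3/4)T₁ + T₂ + (-3/4)T₃ + (1/8)T₄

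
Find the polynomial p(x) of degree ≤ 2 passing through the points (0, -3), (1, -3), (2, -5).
-x**2 + x - 3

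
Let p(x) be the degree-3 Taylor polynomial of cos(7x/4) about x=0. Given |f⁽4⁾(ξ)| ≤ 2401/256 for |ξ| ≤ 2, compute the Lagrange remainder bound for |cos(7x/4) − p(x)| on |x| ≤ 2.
2401/384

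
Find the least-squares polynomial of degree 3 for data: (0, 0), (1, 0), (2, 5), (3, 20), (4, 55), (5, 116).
-1/14 + (25/28)x + (-25/14)x² + (5/4)x³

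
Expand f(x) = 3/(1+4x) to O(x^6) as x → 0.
3 - 12*x + 48*x**2 - 192*x**3 + 768*x**4 - 3072*x**5 + O(x**6)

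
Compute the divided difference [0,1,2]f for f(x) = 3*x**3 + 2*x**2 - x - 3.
11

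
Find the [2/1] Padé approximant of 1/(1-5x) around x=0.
1/(1 - 5*x)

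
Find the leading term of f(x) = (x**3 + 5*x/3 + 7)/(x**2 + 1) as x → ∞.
x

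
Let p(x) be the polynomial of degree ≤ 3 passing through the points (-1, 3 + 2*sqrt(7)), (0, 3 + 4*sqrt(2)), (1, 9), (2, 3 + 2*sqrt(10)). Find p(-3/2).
-35*sqrt(2)/4 - 5*sqrt(10)/8 + 87/8 + 35*sqrt(7)/8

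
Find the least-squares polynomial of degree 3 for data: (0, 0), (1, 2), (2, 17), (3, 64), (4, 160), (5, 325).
-1/63 + (607/378)x + (-667/252)x² + (331/108)x³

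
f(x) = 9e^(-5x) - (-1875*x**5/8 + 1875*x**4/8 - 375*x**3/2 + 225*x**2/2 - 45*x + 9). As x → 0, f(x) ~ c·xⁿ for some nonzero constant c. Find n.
6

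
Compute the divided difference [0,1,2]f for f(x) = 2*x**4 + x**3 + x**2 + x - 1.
18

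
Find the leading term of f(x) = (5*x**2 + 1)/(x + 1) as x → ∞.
5*x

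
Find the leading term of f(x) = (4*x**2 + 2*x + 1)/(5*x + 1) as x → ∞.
4*x/5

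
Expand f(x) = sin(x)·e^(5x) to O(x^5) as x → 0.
x + 5*x**2 + 37*x**3/3 + 20*x**4 + O(x**5)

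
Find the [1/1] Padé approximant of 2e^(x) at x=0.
(x + 2)/(1 - x/2)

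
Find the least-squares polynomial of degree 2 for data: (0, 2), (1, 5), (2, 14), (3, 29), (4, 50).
2 + (3)x²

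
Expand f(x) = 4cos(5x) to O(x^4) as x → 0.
4 - 50*x**2 + O(x**4)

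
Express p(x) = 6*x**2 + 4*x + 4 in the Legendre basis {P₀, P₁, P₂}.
(6)P₀ + (4)P₁ + (4)P₂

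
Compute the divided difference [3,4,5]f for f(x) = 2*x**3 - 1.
24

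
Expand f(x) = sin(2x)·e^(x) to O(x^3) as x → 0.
2*x + 2*x**2 + O(x**3)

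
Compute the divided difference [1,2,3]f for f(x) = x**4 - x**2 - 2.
24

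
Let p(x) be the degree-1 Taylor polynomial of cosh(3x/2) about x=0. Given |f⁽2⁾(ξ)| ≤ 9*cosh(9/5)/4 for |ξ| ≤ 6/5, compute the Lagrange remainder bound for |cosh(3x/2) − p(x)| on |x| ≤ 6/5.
81*cosh(9/5)/50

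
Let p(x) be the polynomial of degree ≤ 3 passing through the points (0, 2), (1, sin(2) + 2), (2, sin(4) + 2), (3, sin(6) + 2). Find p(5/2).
15*sin(4)/16 - 5*sin(2)/16 + 5*sin(6)/16 + 2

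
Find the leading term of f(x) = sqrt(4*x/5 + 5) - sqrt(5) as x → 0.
2*sqrt(5)*x/25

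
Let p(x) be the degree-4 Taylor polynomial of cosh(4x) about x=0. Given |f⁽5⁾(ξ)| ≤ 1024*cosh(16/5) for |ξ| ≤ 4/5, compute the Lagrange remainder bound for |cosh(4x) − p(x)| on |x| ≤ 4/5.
131072*cosh(16/5)/46875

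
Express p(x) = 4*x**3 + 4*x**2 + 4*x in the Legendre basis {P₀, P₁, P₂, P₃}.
(4/3)P₀ + (32/5)P₁ + (8/3)P₂ + (8/5)P₃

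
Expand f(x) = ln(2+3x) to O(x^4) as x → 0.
log(2) + 3*x/2 - 9*x**2/8 + 9*x**3/8 + O(x**4)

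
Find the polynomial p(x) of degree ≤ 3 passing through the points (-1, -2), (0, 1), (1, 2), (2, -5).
-x**3 - x**2 + 3*x + 1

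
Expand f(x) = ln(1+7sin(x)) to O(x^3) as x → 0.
7*x - 49*x**2/2 + O(x**3)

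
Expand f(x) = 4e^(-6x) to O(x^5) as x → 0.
4 - 24*x + 72*x**2 - 144*x**3 + 216*x**4 + O(x**5)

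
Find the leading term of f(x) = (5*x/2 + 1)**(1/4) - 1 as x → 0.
5*x/8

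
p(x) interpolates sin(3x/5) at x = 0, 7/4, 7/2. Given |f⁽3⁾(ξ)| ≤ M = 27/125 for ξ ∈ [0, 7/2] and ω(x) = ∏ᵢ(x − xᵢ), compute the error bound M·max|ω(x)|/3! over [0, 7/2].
343*sqrt(3)/8000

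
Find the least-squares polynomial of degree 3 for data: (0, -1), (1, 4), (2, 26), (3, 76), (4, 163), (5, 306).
-26/21 + (142/63)x + (65/42)x² + (37/18)x³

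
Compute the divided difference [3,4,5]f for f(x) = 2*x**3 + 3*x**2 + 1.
27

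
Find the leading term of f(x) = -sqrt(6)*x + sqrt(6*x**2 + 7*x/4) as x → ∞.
7*sqrt(6)/48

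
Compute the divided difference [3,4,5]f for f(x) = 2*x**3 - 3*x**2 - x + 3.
21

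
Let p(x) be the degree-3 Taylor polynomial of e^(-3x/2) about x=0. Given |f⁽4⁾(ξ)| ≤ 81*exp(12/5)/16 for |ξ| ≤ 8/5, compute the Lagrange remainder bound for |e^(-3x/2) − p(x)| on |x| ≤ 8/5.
864*exp(12/5)/625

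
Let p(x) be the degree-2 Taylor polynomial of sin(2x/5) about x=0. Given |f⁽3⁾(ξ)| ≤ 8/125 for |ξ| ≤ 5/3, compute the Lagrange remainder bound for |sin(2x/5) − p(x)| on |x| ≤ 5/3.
4/81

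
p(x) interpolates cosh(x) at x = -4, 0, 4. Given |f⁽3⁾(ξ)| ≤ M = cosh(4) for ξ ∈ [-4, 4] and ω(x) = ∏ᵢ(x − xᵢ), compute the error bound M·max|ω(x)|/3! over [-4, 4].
64*sqrt(3)*cosh(4)/27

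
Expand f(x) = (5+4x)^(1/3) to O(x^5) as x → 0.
5**(1/3) + 4*5**(1/3)*x/15 - 16*5**(1/3)*x**2/225 + 64*5**(1/3)*x**3/2025 - 512*5**(1/3)*x**4/30375 + O(x**5)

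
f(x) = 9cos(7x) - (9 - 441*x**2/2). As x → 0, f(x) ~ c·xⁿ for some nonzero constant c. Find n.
4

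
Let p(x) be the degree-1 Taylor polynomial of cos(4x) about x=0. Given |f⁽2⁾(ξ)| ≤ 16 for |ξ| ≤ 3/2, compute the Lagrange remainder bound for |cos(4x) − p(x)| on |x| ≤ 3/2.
18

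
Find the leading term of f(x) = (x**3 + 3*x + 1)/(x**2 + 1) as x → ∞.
x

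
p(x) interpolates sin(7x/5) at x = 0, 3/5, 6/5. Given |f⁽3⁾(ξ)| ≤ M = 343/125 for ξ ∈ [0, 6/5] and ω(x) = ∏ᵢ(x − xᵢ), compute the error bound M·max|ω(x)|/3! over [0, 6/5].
343*sqrt(3)/15625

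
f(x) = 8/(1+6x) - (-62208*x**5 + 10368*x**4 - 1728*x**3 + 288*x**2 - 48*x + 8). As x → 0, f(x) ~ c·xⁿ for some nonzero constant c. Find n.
6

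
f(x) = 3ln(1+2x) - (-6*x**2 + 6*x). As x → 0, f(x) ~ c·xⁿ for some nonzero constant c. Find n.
3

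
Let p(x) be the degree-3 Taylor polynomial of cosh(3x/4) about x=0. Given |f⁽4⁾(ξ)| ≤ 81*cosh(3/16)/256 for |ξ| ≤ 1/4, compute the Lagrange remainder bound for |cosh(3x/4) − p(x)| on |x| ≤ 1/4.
27*cosh(3/16)/524288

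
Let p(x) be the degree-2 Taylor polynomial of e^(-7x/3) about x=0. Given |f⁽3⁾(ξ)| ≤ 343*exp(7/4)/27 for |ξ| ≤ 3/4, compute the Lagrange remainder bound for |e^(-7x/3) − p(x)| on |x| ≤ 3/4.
343*exp(7/4)/384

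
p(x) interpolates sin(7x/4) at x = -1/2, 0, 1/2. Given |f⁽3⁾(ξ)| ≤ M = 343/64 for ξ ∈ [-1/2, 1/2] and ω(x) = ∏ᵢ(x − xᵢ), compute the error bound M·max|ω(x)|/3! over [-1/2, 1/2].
343*sqrt(3)/13824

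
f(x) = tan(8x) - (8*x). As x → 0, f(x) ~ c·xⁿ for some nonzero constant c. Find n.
3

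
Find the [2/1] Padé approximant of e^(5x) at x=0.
(25*x**2/6 + 10*x/3 + 1)/(1 - 5*x/3)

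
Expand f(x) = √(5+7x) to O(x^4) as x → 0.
sqrt(5) + 7*sqrt(5)*x/10 - 49*sqrt(5)*x**2/200 + 343*sqrt(5)*x**3/2000 + O(x**4)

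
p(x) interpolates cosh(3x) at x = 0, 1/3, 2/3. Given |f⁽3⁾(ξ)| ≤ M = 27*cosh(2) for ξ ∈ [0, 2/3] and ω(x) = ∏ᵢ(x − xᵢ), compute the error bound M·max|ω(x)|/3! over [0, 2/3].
sqrt(3)*cosh(2)/27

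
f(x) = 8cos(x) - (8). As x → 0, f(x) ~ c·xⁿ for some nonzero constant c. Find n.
2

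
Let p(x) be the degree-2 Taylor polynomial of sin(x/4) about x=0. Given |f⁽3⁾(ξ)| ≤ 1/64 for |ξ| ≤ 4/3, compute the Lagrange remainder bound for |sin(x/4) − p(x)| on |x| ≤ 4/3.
1/162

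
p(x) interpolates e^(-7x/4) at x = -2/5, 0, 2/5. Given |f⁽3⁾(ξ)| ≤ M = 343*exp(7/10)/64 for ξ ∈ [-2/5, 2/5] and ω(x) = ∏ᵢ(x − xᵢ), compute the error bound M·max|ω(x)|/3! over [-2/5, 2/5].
343*sqrt(3)*exp(7/10)/27000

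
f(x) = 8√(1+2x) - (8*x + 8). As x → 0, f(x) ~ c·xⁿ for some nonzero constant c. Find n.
2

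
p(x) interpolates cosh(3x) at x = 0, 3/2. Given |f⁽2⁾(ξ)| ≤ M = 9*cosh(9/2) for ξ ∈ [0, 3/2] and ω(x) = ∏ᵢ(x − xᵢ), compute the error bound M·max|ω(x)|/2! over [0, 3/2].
81*cosh(9/2)/32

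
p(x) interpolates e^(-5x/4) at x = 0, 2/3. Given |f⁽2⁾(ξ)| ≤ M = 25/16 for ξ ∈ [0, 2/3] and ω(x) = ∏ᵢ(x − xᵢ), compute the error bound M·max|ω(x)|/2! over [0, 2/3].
25/288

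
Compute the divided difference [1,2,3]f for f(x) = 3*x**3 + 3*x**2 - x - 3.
21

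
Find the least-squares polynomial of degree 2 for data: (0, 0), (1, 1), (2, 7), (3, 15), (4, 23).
-18/35 + (10/7)x + (8/7)x²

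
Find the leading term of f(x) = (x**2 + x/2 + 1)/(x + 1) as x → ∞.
x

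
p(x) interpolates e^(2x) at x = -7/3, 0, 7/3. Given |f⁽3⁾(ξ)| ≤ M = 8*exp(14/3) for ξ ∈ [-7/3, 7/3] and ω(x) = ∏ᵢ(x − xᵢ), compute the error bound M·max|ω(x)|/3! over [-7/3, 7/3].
2744*sqrt(3)*exp(14/3)/729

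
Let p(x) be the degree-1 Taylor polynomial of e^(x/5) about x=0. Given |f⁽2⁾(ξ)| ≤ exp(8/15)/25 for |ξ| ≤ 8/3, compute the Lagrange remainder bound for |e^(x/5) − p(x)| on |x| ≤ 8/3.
32*exp(8/15)/225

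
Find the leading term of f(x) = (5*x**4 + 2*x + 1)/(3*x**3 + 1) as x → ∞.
5*x/3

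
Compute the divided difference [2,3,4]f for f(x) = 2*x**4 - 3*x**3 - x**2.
82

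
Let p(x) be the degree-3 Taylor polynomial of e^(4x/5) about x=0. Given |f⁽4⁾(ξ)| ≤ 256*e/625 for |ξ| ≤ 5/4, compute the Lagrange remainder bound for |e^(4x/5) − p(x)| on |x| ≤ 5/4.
e/24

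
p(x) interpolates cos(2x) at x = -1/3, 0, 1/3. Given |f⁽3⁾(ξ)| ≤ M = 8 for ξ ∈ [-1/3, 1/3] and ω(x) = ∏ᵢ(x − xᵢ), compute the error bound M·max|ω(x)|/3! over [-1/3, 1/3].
8*sqrt(3)/729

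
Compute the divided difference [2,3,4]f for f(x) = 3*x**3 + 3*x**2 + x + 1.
30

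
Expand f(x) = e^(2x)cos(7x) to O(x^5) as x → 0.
1 + 2*x - 45*x**2/2 - 143*x**3/3 + 1241*x**4/24 + O(x**5)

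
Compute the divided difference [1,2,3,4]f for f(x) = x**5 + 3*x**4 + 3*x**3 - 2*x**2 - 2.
98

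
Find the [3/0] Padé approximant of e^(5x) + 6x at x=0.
125*x**3/6 + 25*x**2/2 + 11*x + 1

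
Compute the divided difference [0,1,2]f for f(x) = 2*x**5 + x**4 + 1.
37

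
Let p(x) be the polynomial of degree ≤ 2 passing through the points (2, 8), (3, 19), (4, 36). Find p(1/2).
11/4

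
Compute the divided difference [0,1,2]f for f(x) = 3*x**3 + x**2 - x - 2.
10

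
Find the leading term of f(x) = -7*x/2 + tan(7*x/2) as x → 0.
343*x**3/24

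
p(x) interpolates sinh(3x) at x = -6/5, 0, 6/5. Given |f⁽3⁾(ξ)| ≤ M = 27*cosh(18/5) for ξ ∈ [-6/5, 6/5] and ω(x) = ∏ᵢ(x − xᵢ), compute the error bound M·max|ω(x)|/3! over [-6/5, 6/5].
216*sqrt(3)*cosh(18/5)/125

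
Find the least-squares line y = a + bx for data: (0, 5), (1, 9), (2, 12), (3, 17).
a = 49/10, b = 39/10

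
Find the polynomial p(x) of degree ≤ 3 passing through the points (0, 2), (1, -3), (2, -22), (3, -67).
-2*x**3 - x**2 - 2*x + 2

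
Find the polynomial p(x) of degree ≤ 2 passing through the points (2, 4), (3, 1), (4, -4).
-x**2 + 2*x + 4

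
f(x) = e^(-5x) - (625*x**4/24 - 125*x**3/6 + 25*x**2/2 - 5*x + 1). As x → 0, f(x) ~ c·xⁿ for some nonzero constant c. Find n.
5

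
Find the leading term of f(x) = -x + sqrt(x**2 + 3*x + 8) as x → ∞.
3/2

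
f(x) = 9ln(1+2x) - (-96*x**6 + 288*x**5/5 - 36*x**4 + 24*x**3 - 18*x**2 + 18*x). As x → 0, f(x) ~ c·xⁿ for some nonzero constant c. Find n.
7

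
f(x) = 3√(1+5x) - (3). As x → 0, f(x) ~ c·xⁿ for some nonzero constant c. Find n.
1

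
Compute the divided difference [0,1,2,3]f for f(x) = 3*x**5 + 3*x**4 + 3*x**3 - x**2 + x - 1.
96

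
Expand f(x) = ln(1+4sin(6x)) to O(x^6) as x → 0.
24*x - 288*x**2 + 4464*x**3 - 79488*x**4 + 1509840*x**5 + O(x**6)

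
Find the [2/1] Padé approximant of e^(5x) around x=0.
(25*x**2/6 + 10*x/3 + 1)/(1 - 5*x/3)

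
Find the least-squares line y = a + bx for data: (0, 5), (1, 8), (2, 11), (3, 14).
a = 5, b = 3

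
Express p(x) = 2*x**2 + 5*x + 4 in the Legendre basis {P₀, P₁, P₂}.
(14/3)P₀ + (5)P₁ + (4/3)P₂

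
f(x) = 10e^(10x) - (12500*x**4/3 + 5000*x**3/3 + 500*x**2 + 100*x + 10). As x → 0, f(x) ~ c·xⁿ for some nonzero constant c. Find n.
5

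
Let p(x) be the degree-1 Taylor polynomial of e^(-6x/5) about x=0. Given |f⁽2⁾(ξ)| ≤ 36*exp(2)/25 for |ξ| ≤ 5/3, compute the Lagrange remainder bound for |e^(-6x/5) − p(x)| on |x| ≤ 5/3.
2*exp(2)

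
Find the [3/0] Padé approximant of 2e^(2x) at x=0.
8*x**3/3 + 4*x**2 + 4*x + 2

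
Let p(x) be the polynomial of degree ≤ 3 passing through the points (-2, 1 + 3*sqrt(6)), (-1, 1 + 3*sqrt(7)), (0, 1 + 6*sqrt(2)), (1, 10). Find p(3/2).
-105*sqrt(2)/8 - 15*sqrt(6)/16 + 63*sqrt(7)/16 + 331/16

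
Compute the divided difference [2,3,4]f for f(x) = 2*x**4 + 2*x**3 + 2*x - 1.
128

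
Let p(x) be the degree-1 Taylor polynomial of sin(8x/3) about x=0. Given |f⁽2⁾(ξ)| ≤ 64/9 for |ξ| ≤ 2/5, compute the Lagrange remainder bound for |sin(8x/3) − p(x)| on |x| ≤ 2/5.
128/225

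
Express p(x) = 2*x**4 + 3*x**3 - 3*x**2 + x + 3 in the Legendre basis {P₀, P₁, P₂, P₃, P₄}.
(12/5)P₀ + (14/5)P₁ + (-6/7)P₂ + (6/5)P₃ + (16/35)P₄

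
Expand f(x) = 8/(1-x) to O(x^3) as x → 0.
8 + 8*x + 8*x**2 + O(x**3)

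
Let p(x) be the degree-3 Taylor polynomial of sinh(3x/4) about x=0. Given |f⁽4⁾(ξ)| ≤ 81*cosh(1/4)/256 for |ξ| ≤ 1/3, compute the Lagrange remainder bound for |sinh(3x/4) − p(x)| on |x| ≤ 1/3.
cosh(1/4)/6144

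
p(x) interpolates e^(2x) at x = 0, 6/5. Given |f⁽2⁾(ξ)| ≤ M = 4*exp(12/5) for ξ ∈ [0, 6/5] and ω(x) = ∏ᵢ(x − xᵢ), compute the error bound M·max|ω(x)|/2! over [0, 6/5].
18*exp(12/5)/25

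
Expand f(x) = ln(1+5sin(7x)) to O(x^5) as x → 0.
35*x - 1225*x**2/2 + 84035*x**3/6 - 4381825*x**4/12 + O(x**5)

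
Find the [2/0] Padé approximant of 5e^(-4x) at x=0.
40*x**2 - 20*x + 5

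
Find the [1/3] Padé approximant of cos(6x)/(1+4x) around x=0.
(1 - 15*x/4)/(9*x**3/2 + 3*x**2 + x/4 + 1)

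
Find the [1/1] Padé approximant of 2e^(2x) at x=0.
(2*x + 2)/(1 - x)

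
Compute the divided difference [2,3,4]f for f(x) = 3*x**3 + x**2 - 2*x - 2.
28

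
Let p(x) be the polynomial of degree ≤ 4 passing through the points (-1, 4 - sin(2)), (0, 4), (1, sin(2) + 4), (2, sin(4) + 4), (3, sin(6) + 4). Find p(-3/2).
35*sin(6)/128 + 63*sin(2)/128 - 45*sin(4)/32 + 4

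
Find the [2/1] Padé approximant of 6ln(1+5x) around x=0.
5*x*(5*x + 6)/(10*x/3 + 1)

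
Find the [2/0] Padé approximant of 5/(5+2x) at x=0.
4*x**2/25 - 2*x/5 + 1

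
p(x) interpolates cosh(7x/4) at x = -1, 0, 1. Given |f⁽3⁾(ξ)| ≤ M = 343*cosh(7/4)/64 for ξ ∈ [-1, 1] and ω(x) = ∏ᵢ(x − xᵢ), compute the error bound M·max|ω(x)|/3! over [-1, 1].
343*sqrt(3)*cosh(7/4)/1728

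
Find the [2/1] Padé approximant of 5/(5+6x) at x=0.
1/(6*x/5 + 1)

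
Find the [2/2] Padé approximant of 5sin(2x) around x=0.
10*x/(2*x**2/3 + 1)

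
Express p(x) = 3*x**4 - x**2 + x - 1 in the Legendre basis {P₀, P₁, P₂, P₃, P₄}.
(-11/15)P₀ + P₁ + (22/21)P₂ + (24/35)P₄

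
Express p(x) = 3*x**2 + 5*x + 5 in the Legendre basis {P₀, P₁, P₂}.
(6)P₀ + (5)P₁ + (2)P₂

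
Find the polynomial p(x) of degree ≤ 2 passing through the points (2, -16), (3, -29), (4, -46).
-2*x**2 - 3*x - 2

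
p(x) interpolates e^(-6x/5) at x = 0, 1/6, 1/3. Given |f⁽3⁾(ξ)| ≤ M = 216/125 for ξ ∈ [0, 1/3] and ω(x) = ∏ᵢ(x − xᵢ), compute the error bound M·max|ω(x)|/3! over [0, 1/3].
sqrt(3)/3375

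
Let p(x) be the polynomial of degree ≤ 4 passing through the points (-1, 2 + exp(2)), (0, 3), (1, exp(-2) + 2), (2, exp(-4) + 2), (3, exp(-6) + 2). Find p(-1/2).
(-70*exp(4) - 5 + 28*exp(2) + (35*exp(2) + 396)*exp(6))*exp(-6)/128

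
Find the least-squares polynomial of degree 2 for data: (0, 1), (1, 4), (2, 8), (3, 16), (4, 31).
8/5 + (-4/5)x + (2)x²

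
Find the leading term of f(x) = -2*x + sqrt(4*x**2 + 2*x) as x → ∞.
1/2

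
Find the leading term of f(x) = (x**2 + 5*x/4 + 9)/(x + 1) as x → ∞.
x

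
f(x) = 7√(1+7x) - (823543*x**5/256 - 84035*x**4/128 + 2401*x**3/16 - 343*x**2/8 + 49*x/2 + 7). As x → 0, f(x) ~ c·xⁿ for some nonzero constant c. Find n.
6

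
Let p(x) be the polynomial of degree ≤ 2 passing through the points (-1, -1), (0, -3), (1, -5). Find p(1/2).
-4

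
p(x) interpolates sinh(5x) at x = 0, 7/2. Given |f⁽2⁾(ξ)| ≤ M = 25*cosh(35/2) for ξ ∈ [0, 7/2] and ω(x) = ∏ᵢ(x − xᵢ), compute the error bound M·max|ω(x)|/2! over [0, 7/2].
1225*cosh(35/2)/32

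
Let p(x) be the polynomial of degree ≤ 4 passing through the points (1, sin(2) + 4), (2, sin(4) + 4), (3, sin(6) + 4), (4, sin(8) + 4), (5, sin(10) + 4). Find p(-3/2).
-1365*sin(8)/32 + 5005*sin(6)/64 + 1155*sin(10)/128 + 4 + 3003*sin(2)/128 - 2145*sin(4)/32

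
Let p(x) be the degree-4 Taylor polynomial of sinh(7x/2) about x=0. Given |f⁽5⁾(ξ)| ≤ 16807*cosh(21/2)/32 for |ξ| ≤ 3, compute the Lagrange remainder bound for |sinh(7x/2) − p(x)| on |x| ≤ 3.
1361367*cosh(21/2)/1280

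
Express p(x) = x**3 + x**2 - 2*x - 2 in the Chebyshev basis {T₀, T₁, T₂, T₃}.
(-3/2)T₀ + (-5/4)T₁ + (1/2)T₂ + (1/4)T₃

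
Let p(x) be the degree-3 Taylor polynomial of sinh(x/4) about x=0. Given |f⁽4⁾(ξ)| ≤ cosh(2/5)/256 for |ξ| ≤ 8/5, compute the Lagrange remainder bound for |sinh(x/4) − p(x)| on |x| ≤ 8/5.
2*cosh(2/5)/1875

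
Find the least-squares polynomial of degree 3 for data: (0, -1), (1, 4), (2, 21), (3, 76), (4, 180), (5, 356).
-11/14 + (209/84)x + (-23/14)x² + (37/12)x³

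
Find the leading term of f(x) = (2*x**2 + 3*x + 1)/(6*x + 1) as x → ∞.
x/3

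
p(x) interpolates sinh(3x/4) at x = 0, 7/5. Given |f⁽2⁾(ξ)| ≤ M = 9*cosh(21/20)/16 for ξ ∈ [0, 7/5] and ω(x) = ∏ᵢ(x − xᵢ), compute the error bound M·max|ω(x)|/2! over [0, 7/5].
441*cosh(21/20)/3200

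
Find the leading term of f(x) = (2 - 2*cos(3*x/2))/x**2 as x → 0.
9/4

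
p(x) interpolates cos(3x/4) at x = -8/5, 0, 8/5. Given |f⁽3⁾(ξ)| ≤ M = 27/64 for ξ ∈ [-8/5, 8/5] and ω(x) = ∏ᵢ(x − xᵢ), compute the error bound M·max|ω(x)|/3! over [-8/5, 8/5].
8*sqrt(3)/125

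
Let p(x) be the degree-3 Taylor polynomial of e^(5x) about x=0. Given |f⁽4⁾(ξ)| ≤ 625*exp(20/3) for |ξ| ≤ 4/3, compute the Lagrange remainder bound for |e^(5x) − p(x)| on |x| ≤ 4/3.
20000*exp(20/3)/243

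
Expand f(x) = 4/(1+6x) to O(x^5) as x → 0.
4 - 24*x + 144*x**2 - 864*x**3 + 5184*x**4 + O(x**5)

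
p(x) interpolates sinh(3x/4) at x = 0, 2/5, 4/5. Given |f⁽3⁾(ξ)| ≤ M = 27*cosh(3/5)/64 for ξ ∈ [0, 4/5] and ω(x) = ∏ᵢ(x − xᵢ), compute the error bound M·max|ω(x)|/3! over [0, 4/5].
sqrt(3)*cosh(3/5)/1000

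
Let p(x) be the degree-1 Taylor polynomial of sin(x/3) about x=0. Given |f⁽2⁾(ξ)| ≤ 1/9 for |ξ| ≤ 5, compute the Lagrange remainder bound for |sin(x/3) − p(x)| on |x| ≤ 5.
25/18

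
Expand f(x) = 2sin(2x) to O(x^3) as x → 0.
4*x + O(x**3)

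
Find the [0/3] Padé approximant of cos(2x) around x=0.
1/(2*x**2 + 1)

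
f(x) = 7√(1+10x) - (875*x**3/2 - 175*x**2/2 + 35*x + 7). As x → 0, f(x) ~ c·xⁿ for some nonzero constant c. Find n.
4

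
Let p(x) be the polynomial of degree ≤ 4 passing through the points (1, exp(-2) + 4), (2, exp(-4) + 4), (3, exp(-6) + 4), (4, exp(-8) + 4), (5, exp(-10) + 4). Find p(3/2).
(-70*exp(4) - 5 + 28*exp(2) + 140*exp(6) + 35*exp(8) + 512*exp(10))*exp(-10)/128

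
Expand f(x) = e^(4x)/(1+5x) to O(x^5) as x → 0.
1 - x + 13*x**2 - 163*x**3/3 + 847*x**4/3 + O(x**5)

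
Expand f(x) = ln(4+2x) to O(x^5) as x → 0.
log(4) + x/2 - x**2/8 + x**3/24 - x**4/64 + O(x**5)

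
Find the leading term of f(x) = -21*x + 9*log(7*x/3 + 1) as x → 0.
-49*x**2/2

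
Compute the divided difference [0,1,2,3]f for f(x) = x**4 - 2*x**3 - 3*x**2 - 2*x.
4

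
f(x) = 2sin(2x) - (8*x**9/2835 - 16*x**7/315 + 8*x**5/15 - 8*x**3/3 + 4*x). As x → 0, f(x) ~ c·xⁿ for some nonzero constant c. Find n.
11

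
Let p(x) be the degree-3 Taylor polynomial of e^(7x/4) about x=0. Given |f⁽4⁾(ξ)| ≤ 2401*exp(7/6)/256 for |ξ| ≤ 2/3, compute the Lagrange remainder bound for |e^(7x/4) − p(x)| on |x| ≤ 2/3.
2401*exp(7/6)/31104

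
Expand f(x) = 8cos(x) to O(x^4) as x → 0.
8 - 4*x**2 + O(x**4)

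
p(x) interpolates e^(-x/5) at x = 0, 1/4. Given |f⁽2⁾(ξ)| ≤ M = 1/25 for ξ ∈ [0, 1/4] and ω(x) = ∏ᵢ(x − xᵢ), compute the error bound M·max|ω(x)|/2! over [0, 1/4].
1/3200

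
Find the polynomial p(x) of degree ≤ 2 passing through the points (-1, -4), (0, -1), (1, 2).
3*x - 1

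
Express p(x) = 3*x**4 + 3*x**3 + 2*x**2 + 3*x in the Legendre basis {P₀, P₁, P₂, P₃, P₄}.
(19/15)P₀ + (24/5)P₁ + (64/21)P₂ + (6/5)P₃ + (24/35)P₄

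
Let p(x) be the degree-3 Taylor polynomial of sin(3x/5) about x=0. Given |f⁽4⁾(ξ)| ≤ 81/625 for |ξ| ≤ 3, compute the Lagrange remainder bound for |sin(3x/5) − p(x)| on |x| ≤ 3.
2187/5000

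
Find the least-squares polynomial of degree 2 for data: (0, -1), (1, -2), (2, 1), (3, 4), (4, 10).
-6/5 + (-6/5)x + x²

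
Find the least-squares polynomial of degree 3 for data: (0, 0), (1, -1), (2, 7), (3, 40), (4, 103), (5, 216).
-5/126 + (-1447/756)x + (-295/252)x² + (55/27)x³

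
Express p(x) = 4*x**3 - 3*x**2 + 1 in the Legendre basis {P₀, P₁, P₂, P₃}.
(12/5)P₁ + (-2)P₂ + (8/5)P₃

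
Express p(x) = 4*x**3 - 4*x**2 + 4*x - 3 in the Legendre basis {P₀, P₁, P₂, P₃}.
(-13/3)P₀ + (32/5)P₁ + (-8/3)P₂ + (8/5)P₃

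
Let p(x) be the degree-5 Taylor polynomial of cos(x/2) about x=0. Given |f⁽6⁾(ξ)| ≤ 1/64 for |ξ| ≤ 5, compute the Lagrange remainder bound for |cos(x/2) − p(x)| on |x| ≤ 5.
3125/9216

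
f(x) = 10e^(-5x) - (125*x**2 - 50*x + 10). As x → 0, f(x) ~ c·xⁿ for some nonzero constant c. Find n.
3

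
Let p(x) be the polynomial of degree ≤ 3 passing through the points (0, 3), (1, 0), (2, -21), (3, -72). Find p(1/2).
3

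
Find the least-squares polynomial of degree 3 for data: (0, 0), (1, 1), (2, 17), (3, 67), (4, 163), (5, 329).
-13/126 + (-353/756)x + (-145/126)x² + (311/108)x³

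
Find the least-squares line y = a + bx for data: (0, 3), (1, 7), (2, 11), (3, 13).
a = 17/5, b = 17/5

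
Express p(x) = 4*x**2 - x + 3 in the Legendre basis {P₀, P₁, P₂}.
(13/3)P₀ - P₁ + (8/3)P₂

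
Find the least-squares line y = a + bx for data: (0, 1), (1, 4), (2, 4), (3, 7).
a = 13/10, b = 9/5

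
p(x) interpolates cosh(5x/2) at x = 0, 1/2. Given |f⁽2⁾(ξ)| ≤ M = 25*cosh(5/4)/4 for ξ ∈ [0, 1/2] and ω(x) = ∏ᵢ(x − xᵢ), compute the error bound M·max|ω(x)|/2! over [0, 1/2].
25*cosh(5/4)/128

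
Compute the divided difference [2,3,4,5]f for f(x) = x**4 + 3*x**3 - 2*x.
17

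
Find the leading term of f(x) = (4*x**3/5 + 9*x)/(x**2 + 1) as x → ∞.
4*x/5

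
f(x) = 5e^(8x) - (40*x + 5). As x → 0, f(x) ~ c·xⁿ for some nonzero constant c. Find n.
2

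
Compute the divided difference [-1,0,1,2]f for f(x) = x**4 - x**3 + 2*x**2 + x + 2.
1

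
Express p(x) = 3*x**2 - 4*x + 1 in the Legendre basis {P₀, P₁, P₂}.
(2)P₀ + (-4)P₁ + (2)P₂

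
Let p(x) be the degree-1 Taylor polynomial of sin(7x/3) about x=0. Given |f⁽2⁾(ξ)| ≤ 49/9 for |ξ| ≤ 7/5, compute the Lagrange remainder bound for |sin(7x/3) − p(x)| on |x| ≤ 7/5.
2401/450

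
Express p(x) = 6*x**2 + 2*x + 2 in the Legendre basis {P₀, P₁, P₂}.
(4)P₀ + (2)P₁ + (4)P₂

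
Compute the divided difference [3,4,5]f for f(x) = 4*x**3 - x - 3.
48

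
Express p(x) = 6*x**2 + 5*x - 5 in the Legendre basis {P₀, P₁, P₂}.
(-3)P₀ + (5)P₁ + (4)P₂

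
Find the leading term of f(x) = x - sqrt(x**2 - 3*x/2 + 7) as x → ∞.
3/4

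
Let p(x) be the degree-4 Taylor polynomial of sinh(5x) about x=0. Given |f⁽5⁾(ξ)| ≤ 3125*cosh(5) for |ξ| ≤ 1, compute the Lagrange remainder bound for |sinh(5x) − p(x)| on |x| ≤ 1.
625*cosh(5)/24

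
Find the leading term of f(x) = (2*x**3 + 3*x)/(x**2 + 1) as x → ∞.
2*x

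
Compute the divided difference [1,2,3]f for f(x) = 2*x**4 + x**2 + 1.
51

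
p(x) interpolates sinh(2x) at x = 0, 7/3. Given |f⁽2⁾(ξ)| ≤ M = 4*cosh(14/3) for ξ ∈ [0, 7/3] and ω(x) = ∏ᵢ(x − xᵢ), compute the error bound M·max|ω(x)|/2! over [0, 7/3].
49*cosh(14/3)/18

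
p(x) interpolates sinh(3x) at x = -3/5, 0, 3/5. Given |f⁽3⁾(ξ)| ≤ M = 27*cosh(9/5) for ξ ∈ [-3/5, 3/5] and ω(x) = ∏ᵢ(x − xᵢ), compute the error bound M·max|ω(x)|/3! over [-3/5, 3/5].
27*sqrt(3)*cosh(9/5)/125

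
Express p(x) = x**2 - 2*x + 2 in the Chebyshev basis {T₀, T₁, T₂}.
(5/2)T₀ + (-2)T₁ + (1/2)T₂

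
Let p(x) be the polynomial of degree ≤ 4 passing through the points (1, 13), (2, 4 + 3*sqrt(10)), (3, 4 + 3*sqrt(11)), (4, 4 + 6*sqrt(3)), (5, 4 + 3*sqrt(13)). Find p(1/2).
-315*sqrt(10)/32 - 135*sqrt(3)/16 + 105*sqrt(13)/128 + 3347/128 + 567*sqrt(11)/64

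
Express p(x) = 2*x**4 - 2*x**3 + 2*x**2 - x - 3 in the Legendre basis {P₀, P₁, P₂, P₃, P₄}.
(-29/15)P₀ + (-11/5)P₁ + (52/21)P₂ + (-4/5)P₃ + (16/35)P₄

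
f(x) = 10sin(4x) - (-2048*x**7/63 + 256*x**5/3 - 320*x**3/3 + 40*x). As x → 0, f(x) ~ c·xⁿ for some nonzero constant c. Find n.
9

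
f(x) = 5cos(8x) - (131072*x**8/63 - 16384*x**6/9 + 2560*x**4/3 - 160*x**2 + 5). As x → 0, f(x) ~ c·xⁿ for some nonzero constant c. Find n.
10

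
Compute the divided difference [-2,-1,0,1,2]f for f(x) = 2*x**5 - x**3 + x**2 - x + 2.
0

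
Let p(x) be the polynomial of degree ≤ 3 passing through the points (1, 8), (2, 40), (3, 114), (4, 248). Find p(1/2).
17/8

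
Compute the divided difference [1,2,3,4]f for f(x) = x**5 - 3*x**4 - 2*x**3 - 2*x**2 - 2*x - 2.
33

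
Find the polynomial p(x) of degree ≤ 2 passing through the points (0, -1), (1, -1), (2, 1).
x**2 - x - 1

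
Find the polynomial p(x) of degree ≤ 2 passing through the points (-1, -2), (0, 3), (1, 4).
-2*x**2 + 3*x + 3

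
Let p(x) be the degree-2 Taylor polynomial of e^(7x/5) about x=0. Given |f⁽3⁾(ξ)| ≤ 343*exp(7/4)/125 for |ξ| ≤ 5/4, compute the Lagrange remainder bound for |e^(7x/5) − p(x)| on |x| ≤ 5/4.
343*exp(7/4)/384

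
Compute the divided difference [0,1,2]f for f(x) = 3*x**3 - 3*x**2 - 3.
6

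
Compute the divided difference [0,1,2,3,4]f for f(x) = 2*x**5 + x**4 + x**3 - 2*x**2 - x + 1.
21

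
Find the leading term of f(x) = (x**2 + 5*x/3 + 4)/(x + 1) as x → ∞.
x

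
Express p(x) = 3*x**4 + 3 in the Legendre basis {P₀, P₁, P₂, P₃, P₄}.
(18/5)P₀ + (12/7)P₂ + (24/35)P₄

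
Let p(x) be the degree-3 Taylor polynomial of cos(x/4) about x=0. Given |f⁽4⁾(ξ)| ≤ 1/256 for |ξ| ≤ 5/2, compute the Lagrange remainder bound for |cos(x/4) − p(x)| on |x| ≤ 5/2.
625/98304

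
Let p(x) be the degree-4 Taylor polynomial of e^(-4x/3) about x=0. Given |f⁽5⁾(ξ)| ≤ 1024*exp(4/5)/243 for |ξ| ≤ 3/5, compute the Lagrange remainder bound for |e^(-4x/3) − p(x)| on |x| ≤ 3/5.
128*exp(4/5)/46875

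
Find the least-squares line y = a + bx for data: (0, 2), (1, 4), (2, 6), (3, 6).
a = 12/5, b = 7/5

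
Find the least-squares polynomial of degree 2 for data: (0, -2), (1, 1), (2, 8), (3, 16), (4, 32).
-61/35 + (41/70)x + (27/14)x²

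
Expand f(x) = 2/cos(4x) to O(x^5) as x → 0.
2 + 16*x**2 + 320*x**4/3 + O(x**5)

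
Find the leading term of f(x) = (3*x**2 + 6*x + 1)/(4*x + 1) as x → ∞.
3*x/4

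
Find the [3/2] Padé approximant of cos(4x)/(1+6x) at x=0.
(352*x**3/7 - 176*x**2/21 - 6*x + 1)/(1 - 764*x**2/21)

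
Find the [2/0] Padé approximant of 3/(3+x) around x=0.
x**2/9 - x/3 + 1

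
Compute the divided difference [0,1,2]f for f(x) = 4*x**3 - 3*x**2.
9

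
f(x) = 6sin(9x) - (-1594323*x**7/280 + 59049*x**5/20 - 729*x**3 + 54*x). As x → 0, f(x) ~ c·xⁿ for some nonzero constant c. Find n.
9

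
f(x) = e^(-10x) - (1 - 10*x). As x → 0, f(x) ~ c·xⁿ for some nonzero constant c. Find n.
2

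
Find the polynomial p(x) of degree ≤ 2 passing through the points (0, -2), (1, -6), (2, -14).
-2*x**2 - 2*x - 2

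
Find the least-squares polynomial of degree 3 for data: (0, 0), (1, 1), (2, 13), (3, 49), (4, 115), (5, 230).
-17/126 + (-103/756)x + (-103/252)x² + (52/27)x³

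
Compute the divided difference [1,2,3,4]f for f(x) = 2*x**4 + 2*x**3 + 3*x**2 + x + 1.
22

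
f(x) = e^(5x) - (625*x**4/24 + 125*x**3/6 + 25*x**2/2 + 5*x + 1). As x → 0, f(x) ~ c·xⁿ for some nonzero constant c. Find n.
5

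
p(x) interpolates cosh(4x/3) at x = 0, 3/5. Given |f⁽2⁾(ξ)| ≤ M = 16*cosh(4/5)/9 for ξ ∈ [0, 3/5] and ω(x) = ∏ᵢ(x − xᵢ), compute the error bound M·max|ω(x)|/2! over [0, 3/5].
2*cosh(4/5)/25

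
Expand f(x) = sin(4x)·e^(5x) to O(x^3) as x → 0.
4*x + 20*x**2 + O(x**3)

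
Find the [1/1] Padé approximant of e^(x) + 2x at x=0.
(17*x/6 + 1)/(1 - x/6)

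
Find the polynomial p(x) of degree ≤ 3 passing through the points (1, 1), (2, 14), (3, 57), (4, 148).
3*x**3 - 3*x**2 + x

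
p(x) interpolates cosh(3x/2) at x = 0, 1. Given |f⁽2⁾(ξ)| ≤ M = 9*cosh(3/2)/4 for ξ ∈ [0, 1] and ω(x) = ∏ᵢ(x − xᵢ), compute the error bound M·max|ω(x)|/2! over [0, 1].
9*cosh(3/2)/32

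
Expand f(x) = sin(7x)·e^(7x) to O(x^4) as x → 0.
7*x + 49*x**2 + 343*x**3/3 + O(x**4)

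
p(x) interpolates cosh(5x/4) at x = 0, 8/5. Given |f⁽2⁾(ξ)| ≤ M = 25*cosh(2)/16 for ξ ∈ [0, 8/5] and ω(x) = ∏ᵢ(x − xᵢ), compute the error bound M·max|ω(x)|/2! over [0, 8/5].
cosh(2)/2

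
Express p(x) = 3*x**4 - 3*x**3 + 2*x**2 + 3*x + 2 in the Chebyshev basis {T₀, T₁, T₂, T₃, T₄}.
(33/8)T₀ + (3/4)T₁ + (5/2)T₂ + (-3/4)T₃ + (3/8)T₄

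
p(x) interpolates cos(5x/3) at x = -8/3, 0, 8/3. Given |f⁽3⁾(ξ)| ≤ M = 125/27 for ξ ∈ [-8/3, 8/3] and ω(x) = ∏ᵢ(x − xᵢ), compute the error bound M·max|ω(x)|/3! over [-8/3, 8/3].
64000*sqrt(3)/19683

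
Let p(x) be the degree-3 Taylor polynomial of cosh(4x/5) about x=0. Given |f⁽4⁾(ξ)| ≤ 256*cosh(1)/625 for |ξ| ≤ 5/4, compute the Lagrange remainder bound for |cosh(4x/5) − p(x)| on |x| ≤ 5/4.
cosh(1)/24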